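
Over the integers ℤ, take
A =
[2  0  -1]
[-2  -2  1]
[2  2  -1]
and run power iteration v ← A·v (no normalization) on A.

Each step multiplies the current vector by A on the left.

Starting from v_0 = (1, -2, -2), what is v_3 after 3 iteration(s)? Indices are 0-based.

v_3 = (8, 8, -8)

v_0 = (1, -2, -2).
v_1 = A·v_0 = (4, 0, 0).
v_2 = A·v_1 = (8, -8, 8).
v_3 = A·v_2 = (8, 8, -8).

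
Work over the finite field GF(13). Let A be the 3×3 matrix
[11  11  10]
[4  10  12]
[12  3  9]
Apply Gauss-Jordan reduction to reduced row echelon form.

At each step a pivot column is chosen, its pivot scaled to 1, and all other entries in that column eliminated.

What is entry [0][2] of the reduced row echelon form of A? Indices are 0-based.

[1] R0 /= 11  ⇒  (1, 1, 8)
     R1 -= 4·R0  ⇒  (0, 6, 6)
     R2 -= 12·R0  ⇒  (0, 4, 4)
[2] R1 /= 6  ⇒  (0, 1, 1)
     R0 -= 1·R1  ⇒  (1, 0, 7)
     R2 -= 4·R1  ⇒  (0, 0, 0)
column 2 empty below row 2

M[0][2] = 7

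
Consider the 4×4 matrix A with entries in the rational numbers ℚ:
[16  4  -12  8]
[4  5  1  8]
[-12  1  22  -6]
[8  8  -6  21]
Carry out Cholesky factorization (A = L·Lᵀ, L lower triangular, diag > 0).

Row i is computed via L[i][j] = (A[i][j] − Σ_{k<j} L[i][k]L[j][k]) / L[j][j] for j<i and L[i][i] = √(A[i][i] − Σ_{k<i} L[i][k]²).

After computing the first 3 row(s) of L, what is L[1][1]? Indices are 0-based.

L[1][1] = 2

Step 1: L[0][0] = √(16) = 4.
  L[1][0] = (4) / L[0][0] = 1.
Step 2: L[1][1] = √(4) = 2.
  L[2][0] = (-12) / L[0][0] = -3.
  L[2][1] = (4) / L[1][1] = 2.
Step 3: L[2][2] = √(9) = 3.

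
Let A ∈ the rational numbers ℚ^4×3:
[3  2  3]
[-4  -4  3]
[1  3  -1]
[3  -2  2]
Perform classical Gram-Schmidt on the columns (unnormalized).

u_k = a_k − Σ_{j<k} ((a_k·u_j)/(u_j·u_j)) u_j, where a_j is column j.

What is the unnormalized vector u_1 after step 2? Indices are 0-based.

u_1 = (13/35, -64/35, 86/35, -127/35)

Step 1: u_0 = a_0 = (3, -4, 1, 3).
Step 2: u_1 = a_1 − (19/35)·u_0 = (13/35, -64/35, 86/35, -127/35).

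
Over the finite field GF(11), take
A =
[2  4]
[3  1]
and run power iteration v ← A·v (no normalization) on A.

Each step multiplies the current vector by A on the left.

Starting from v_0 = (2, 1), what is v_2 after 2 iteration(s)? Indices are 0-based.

v_0 = (2, 1).
v_1 = A·v_0 = (8, 7).
v_2 = A·v_1 = (0, 9).

v_2 = (0, 9)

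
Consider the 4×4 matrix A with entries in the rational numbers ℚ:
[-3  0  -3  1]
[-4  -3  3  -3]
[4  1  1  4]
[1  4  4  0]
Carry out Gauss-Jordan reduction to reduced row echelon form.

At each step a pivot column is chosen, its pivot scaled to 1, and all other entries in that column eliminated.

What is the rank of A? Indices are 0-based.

rank = 4

[1] R0 /= -3  ⇒  (1, 0, 1, -1/3)
     R1 -= -4·R0  ⇒  (0, -3, 7, -13/3)
     R2 -= 4·R0  ⇒  (0, 1, -3, 16/3)
     R3 -= 1·R0  ⇒  (0, 4, 3, 1/3)
[2] R1 /= -3  ⇒  (0, 1, -7/3, 13/9)
     R2 -= 1·R1  ⇒  (0, 0, -2/3, 35/9)
     R3 -= 4·R1  ⇒  (0, 0, 37/3, -49/9)
[3] R2 /= -2/3  ⇒  (0, 0, 1, -35/6)
     R0 -= 1·R2  ⇒  (1, 0, 0, 11/2)
     R1 -= -7/3·R2  ⇒  (0, 1, 0, -73/6)
     R3 -= 37/3·R2  ⇒  (0, 0, 0, 133/2)
[4] R3 /= 133/2  ⇒  (0, 0, 0, 1)
     R0 -= 11/2·R3  ⇒  (1, 0, 0, 0)
     R1 -= -73/6·R3  ⇒  (0, 1, 0, 0)
     R2 -= -35/6·R3  ⇒  (0, 0, 1, 0)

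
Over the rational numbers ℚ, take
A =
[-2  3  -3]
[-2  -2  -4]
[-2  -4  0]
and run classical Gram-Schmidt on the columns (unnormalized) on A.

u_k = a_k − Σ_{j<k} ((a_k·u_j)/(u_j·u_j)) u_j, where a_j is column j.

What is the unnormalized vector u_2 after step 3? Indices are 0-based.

u_2 = (22/39, -77/39, 55/39)

Step 1: u_0 = a_0 = (-2, -2, -2).
Step 2: u_1 = a_1 − (1/2)·u_0 = (4, -1, -3).
Step 3: u_2 = a_2 − (7/6)·u_0 − (-4/13)·u_1 = (22/39, -77/39, 55/39).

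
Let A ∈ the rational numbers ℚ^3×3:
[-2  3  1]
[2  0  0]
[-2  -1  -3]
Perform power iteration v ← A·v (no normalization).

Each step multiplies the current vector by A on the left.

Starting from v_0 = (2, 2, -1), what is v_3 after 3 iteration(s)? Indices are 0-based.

v_3 = (-5, 14, -25)

v_0 = (2, 2, -1).
v_1 = A·v_0 = (1, 4, -3).
v_2 = A·v_1 = (7, 2, 3).
v_3 = A·v_2 = (-5, 14, -25).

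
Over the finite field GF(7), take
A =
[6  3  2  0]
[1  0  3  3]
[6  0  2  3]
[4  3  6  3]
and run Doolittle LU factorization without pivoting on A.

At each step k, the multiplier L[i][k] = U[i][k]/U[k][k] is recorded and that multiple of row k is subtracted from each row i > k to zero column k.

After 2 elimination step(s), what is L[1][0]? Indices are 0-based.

L[1][0] = 6

k=0: U[0][0]=6
  eliminate (1,0): mult=6, new row 1: (0, 3, 5, 3); set L[1][0]=6
  eliminate (2,0): mult=1, new row 2: (0, 4, 0, 3); set L[2][0]=1
  eliminate (3,0): mult=3, new row 3: (0, 1, 0, 3); set L[3][0]=3
k=1: U[1][1]=3
  eliminate (2,1): mult=6, new row 2: (0, 0, 5, 6); set L[2][1]=6
  eliminate (3,1): mult=5, new row 3: (0, 0, 3, 2); set L[3][1]=5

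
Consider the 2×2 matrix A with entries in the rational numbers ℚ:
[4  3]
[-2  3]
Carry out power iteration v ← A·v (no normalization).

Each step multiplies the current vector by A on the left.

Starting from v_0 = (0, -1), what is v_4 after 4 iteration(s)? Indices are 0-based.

v_4 = (-273, 285)

v_0 = (0, -1).
v_1 = A·v_0 = (-3, -3).
v_2 = A·v_1 = (-21, -3).
v_3 = A·v_2 = (-93, 33).
v_4 = A·v_3 = (-273, 285).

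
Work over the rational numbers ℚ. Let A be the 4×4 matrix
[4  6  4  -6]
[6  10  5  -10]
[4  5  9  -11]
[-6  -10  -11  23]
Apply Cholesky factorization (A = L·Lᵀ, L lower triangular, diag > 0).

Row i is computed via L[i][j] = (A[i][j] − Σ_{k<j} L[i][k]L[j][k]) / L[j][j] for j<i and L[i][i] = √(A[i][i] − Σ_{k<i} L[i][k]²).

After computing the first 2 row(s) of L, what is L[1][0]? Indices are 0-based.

L[1][0] = 3

Step 1: L[0][0] = √(4) = 2.
  L[1][0] = (6) / L[0][0] = 3.
Step 2: L[1][1] = √(1) = 1.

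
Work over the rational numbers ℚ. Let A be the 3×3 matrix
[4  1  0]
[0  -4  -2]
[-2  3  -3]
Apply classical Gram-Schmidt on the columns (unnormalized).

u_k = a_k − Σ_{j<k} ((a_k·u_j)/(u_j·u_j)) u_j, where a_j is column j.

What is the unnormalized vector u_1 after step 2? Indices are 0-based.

Step 1: u_0 = a_0 = (4, 0, -2).
Step 2: u_1 = a_1 − (-1/10)·u_0 = (7/5, -4, 14/5).

u_1 = (7/5, -4, 14/5)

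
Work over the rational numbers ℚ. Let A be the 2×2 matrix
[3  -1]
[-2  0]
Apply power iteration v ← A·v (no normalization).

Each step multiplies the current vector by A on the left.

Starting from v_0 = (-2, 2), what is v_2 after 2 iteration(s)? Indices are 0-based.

v_0 = (-2, 2).
v_1 = A·v_0 = (-8, 4).
v_2 = A·v_1 = (-28, 16).

v_2 = (-28, 16)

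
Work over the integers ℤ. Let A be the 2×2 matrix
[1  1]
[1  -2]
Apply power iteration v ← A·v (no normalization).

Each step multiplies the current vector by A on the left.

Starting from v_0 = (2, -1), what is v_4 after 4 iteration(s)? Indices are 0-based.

v_0 = (2, -1).
v_1 = A·v_0 = (1, 4).
v_2 = A·v_1 = (5, -7).
v_3 = A·v_2 = (-2, 19).
v_4 = A·v_3 = (17, -40).

v_4 = (17, -40)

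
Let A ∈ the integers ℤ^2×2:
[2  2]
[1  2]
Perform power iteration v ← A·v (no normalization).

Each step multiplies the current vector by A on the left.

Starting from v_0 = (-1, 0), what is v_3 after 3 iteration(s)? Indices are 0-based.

v_3 = (-20, -14)

v_0 = (-1, 0).
v_1 = A·v_0 = (-2, -1).
v_2 = A·v_1 = (-6, -4).
v_3 = A·v_2 = (-20, -14).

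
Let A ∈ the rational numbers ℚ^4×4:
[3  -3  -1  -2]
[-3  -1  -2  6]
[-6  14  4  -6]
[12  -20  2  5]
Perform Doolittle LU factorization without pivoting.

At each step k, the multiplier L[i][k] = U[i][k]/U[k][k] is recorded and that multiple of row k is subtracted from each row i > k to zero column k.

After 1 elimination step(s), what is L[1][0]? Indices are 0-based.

[col 0] pivot 3
  R1 -= -1*R0 → (0, -4, -3, 4)  (L[1][0] := -1)
  R2 -= -2*R0 → (0, 8, 2, -10)  (L[2][0] := -2)
  R3 -= 4*R0 → (0, -8, 6, 13)  (L[3][0] := 4)

L[1][0] = -1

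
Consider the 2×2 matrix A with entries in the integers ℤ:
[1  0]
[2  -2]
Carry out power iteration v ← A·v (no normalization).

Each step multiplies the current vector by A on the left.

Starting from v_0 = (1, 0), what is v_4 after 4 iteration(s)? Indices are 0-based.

v_4 = (1, -10)

v_0 = (1, 0).
v_1 = A·v_0 = (1, 2).
v_2 = A·v_1 = (1, -2).
v_3 = A·v_2 = (1, 6).
v_4 = A·v_3 = (1, -10).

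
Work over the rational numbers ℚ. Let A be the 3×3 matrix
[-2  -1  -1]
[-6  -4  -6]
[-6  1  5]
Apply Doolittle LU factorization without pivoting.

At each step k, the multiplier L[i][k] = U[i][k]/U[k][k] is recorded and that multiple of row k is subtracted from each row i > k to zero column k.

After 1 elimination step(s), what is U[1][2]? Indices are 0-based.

Step 1: pivot at (0,0) is -2.
  row1 ← row1 − (3)·row0  ⇒  L[1][0]=3, U row1=(0, -1, -3)
  row2 ← row2 − (3)·row0  ⇒  L[2][0]=3, U row2=(0, 4, 8)

U[1][2] = -3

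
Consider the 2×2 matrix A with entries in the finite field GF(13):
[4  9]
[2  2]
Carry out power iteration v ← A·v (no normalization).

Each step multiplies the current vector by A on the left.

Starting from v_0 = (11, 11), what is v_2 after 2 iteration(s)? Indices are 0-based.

v_0 = (11, 11).
v_1 = A·v_0 = (0, 5).
v_2 = A·v_1 = (6, 10).

v_2 = (6, 10)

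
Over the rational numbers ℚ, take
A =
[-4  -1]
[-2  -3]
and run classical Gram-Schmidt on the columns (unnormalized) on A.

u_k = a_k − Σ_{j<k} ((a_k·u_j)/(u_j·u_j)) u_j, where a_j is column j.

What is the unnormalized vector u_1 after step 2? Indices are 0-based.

Step 1: u_0 = a_0 = (-4, -2).
Step 2: u_1 = a_1 − (1/2)·u_0 = (1, -2).

u_1 = (1, -2)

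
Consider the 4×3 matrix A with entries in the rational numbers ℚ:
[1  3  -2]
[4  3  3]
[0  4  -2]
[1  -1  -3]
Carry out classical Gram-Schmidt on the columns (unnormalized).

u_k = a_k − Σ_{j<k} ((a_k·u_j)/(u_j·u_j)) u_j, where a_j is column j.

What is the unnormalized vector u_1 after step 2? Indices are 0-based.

u_1 = (20/9, -1/9, 4, -16/9)

Step 1: u_0 = a_0 = (1, 4, 0, 1).
Step 2: u_1 = a_1 − (7/9)·u_0 = (20/9, -1/9, 4, -16/9).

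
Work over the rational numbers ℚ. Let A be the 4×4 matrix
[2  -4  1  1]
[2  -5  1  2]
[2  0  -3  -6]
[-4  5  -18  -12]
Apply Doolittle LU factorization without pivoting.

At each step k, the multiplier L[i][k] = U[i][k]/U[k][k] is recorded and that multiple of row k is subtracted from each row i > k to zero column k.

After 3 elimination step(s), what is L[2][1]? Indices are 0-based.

L[2][1] = -4

k=0: U[0][0]=2
  eliminate (1,0): mult=1, new row 1: (0, -1, 0, 1); set L[1][0]=1
  eliminate (2,0): mult=1, new row 2: (0, 4, -4, -7); set L[2][0]=1
  eliminate (3,0): mult=-2, new row 3: (0, -3, -16, -10); set L[3][0]=-2
k=1: U[1][1]=-1
  eliminate (2,1): mult=-4, new row 2: (0, 0, -4, -3); set L[2][1]=-4
  eliminate (3,1): mult=3, new row 3: (0, 0, -16, -13); set L[3][1]=3
k=2: U[2][2]=-4
  eliminate (3,2): mult=4, new row 3: (0, 0, 0, -1); set L[3][2]=4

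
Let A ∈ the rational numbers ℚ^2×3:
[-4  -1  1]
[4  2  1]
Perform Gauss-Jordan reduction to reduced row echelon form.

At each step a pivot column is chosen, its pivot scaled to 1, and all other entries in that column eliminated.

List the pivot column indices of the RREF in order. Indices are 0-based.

pivot columns: 0, 1

pivot(0,0)=-4: scale R0 → (1, 1/4, -1/4)
  clear (1,0): R1 −= (4)R0 → (0, 1, 2)
pivot(1,1)=1: scale R1 → (0, 1, 2)
  clear (0,1): R0 −= (1/4)R1 → (1, 0, -3/4)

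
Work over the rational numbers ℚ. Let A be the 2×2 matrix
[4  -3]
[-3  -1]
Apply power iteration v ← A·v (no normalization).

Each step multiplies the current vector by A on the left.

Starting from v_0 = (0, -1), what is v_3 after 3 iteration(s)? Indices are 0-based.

v_3 = (66, -17)

v_0 = (0, -1).
v_1 = A·v_0 = (3, 1).
v_2 = A·v_1 = (9, -10).
v_3 = A·v_2 = (66, -17).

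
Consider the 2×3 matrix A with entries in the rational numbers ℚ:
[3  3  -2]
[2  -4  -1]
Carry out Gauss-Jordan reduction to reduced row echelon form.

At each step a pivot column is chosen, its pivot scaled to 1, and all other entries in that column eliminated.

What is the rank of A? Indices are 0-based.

rank = 2

pivot(0,0)=3: scale R0 → (1, 1, -2/3)
  clear (1,0): R1 −= (2)R0 → (0, -6, 1/3)
pivot(1,1)=-6: scale R1 → (0, 1, -1/18)
  clear (0,1): R0 −= (1)R1 → (1, 0, -11/18)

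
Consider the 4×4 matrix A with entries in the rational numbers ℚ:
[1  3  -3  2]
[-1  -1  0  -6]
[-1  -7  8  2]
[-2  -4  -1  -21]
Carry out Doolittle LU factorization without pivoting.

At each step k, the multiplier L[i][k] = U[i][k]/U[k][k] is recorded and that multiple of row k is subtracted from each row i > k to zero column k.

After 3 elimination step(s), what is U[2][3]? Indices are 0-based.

U[2][3] = -4

k=0: U[0][0]=1
  eliminate (1,0): mult=-1, new row 1: (0, 2, -3, -4); set L[1][0]=-1
  eliminate (2,0): mult=-1, new row 2: (0, -4, 5, 4); set L[2][0]=-1
  eliminate (3,0): mult=-2, new row 3: (0, 2, -7, -17); set L[3][0]=-2
k=1: U[1][1]=2
  eliminate (2,1): mult=-2, new row 2: (0, 0, -1, -4); set L[2][1]=-2
  eliminate (3,1): mult=1, new row 3: (0, 0, -4, -13); set L[3][1]=1
k=2: U[2][2]=-1
  eliminate (3,2): mult=4, new row 3: (0, 0, 0, 3); set L[3][2]=4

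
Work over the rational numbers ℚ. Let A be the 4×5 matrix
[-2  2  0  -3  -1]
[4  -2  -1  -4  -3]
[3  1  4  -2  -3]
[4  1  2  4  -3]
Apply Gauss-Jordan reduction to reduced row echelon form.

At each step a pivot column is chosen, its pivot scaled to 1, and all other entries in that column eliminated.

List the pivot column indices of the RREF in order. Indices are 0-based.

pivot columns: 0, 1, 2, 3

step 1: normalize row 0 (÷-2) = (1, -1, 0, 3/2, 1/2)
  row 1: subtract 4×row0 = (0, 2, -1, -10, -5)
  row 2: subtract 3×row0 = (0, 4, 4, -13/2, -9/2)
  row 3: subtract 4×row0 = (0, 5, 2, -2, -5)
step 2: normalize row 1 (÷2) = (0, 1, -1/2, -5, -5/2)
  row 0: subtract -1×row1 = (1, 0, -1/2, -7/2, -2)
  row 2: subtract 4×row1 = (0, 0, 6, 27/2, 11/2)
  row 3: subtract 5×row1 = (0, 0, 9/2, 23, 15/2)
step 3: normalize row 2 (÷6) = (0, 0, 1, 9/4, 11/12)
  row 0: subtract -1/2×row2 = (1, 0, 0, -19/8, -37/24)
  row 1: subtract -1/2×row2 = (0, 1, 0, -31/8, -49/24)
  row 3: subtract 9/2×row2 = (0, 0, 0, 103/8, 27/8)
step 4: normalize row 3 (÷103/8) = (0, 0, 0, 1, 27/103)
  row 0: subtract -19/8×row3 = (1, 0, 0, 0, -284/309)
  row 1: subtract -31/8×row3 = (0, 1, 0, 0, -317/309)
  row 2: subtract 9/4×row3 = (0, 0, 1, 0, 101/309)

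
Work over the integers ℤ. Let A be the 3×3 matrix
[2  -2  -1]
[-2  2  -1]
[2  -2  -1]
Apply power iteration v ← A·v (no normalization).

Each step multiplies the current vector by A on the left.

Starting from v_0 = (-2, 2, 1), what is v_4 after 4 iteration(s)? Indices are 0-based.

v_4 = (-407, 617, -407)

v_0 = (-2, 2, 1).
v_1 = A·v_0 = (-9, 7, -9).
v_2 = A·v_1 = (-23, 41, -23).
v_3 = A·v_2 = (-105, 151, -105).
v_4 = A·v_3 = (-407, 617, -407).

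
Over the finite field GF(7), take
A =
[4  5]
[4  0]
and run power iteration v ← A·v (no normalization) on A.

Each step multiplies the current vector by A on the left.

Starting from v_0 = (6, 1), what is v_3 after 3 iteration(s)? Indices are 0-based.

v_3 = (5, 6)

v_0 = (6, 1).
v_1 = A·v_0 = (1, 3).
v_2 = A·v_1 = (5, 4).
v_3 = A·v_2 = (5, 6).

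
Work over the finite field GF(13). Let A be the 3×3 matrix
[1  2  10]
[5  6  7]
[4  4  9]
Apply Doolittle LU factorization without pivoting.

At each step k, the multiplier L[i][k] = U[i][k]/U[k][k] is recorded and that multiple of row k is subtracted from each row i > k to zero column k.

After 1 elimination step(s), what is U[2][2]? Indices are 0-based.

U[2][2] = 8

k=0: U[0][0]=1
  eliminate (1,0): mult=5, new row 1: (0, 9, 9); set L[1][0]=5
  eliminate (2,0): mult=4, new row 2: (0, 9, 8); set L[2][0]=4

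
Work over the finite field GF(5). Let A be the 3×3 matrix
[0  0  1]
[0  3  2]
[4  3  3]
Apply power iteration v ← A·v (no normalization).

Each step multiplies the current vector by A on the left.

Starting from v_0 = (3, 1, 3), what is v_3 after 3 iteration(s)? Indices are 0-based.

v_3 = (1, 2, 4)

v_0 = (3, 1, 3).
v_1 = A·v_0 = (3, 4, 4).
v_2 = A·v_1 = (4, 0, 1).
v_3 = A·v_2 = (1, 2, 4).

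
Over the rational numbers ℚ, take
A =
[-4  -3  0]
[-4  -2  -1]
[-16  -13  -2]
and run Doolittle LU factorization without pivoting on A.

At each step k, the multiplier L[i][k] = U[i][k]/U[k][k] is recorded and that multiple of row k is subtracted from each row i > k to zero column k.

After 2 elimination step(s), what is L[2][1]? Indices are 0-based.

[col 0] pivot -4
  R1 -= 1*R0 → (0, 1, -1)  (L[1][0] := 1)
  R2 -= 4*R0 → (0, -1, -2)  (L[2][0] := 4)
[col 1] pivot 1
  R2 -= -1*R1 → (0, 0, -3)  (L[2][1] := -1)

L[2][1] = -1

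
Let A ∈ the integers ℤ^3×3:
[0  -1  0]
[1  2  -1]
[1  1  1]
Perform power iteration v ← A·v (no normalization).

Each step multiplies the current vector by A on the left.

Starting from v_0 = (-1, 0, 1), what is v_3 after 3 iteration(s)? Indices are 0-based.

v_0 = (-1, 0, 1).
v_1 = A·v_0 = (0, -2, 0).
v_2 = A·v_1 = (2, -4, -2).
v_3 = A·v_2 = (4, -4, -4).

v_3 = (4, -4, -4)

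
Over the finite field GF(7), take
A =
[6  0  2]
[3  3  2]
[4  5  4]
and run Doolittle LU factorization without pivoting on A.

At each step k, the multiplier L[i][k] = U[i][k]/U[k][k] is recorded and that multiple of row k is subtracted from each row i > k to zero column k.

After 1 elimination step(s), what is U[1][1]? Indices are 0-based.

U[1][1] = 3

Step 1: pivot at (0,0) is 6.
  row1 ← row1 − (4)·row0  ⇒  L[1][0]=4, U row1=(0, 3, 1)
  row2 ← row2 − (3)·row0  ⇒  L[2][0]=3, U row2=(0, 5, 5)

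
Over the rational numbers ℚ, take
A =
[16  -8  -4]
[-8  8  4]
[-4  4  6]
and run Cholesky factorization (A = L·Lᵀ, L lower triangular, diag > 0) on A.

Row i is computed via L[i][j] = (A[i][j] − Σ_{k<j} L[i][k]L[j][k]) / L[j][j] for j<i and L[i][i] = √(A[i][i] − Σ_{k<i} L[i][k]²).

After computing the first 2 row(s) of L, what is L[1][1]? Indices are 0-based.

L[1][1] = 2

Step 1: L[0][0] = √(16) = 4.
  L[1][0] = (-8) / L[0][0] = -2.
Step 2: L[1][1] = √(4) = 2.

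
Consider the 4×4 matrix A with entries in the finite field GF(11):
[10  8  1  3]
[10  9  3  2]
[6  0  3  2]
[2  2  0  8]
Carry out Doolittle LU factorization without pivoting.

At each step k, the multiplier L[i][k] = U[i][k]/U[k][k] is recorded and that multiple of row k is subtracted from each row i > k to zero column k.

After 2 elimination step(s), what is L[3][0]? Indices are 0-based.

Step 1: pivot at (0,0) is 10.
  row1 ← row1 − (1)·row0  ⇒  L[1][0]=1, U row1=(0, 1, 2, 10)
  row2 ← row2 − (5)·row0  ⇒  L[2][0]=5, U row2=(0, 4, 9, 9)
  row3 ← row3 − (9)·row0  ⇒  L[3][0]=9, U row3=(0, 7, 2, 3)
Step 2: pivot at (1,1) is 1.
  row2 ← row2 − (4)·row1  ⇒  L[2][1]=4, U row2=(0, 0, 1, 2)
  row3 ← row3 − (7)·row1  ⇒  L[3][1]=7, U row3=(0, 0, 10, 10)

L[3][0] = 9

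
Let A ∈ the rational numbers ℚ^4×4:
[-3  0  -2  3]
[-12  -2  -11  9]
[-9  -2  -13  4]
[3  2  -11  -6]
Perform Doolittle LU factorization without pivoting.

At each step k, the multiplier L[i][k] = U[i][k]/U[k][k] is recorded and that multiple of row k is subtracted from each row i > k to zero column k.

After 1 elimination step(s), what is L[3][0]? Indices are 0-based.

k=0: U[0][0]=-3
  eliminate (1,0): mult=4, new row 1: (0, -2, -3, -3); set L[1][0]=4
  eliminate (2,0): mult=3, new row 2: (0, -2, -7, -5); set L[2][0]=3
  eliminate (3,0): mult=-1, new row 3: (0, 2, -13, -3); set L[3][0]=-1

L[3][0] = -1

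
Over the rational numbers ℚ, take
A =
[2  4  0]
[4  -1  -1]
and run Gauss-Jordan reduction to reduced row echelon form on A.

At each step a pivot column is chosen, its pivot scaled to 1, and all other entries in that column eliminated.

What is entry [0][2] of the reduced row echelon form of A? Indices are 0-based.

[1] R0 /= 2  ⇒  (1, 2, 0)
     R1 -= 4·R0  ⇒  (0, -9, -1)
[2] R1 /= -9  ⇒  (0, 1, 1/9)
     R0 -= 2·R1  ⇒  (1, 0, -2/9)

M[0][2] = -2/9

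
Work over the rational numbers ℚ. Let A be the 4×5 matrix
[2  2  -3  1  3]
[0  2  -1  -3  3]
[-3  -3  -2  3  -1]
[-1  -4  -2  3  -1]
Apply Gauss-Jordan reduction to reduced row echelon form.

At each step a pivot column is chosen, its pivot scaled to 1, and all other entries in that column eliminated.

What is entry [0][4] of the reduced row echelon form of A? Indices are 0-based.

step 1: normalize row 0 (÷2) = (1, 1, -3/2, 1/2, 3/2)
  row 2: subtract -3×row0 = (0, 0, -13/2, 9/2, 7/2)
  row 3: subtract -1×row0 = (0, -3, -7/2, 7/2, 1/2)
step 2: normalize row 1 (÷2) = (0, 1, -1/2, -3/2, 3/2)
  row 0: subtract 1×row1 = (1, 0, -1, 2, 0)
  row 3: subtract -3×row1 = (0, 0, -5, -1, 5)
step 3: normalize row 2 (÷-13/2) = (0, 0, 1, -9/13, -7/13)
  row 0: subtract -1×row2 = (1, 0, 0, 17/13, -7/13)
  row 1: subtract -1/2×row2 = (0, 1, 0, -24/13, 16/13)
  row 3: subtract -5×row2 = (0, 0, 0, -58/13, 30/13)
step 4: normalize row 3 (÷-58/13) = (0, 0, 0, 1, -15/29)
  row 0: subtract 17/13×row3 = (1, 0, 0, 0, 4/29)
  row 1: subtract -24/13×row3 = (0, 1, 0, 0, 8/29)
  row 2: subtract -9/13×row3 = (0, 0, 1, 0, -26/29)

M[0][4] = 4/29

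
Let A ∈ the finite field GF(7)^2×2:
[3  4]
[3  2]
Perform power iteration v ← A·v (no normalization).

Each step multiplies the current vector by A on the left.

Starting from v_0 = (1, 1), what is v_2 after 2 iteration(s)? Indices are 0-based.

v_0 = (1, 1).
v_1 = A·v_0 = (0, 5).
v_2 = A·v_1 = (6, 3).

v_2 = (6, 3)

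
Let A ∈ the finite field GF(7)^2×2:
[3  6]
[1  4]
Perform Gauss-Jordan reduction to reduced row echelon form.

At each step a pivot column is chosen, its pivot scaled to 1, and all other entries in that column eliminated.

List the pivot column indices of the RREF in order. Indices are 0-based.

pivot columns: 0, 1

pivot(0,0)=3: scale R0 → (1, 2)
  clear (1,0): R1 −= (1)R0 → (0, 2)
pivot(1,1)=2: scale R1 → (0, 1)
  clear (0,1): R0 −= (2)R1 → (1, 0)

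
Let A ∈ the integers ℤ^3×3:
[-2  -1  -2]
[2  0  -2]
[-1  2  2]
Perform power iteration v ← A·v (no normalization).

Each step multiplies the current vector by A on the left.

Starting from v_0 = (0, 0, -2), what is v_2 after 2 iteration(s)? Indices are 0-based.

v_2 = (-4, 16, -4)

v_0 = (0, 0, -2).
v_1 = A·v_0 = (4, 4, -4).
v_2 = A·v_1 = (-4, 16, -4).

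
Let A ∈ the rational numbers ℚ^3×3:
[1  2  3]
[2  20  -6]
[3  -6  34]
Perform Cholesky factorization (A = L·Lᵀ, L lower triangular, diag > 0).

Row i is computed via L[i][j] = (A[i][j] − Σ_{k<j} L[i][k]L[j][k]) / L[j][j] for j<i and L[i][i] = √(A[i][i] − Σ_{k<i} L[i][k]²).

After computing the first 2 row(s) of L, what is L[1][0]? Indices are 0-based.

Step 1: L[0][0] = √(1) = 1.
  L[1][0] = (2) / L[0][0] = 2.
Step 2: L[1][1] = √(16) = 4.

L[1][0] = 2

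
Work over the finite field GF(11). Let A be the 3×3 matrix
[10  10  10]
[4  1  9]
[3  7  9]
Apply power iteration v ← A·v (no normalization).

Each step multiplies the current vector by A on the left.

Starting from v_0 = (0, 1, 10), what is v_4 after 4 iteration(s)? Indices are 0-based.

v_4 = (5, 2, 4)

v_0 = (0, 1, 10).
v_1 = A·v_0 = (0, 3, 9).
v_2 = A·v_1 = (10, 7, 3).
v_3 = A·v_2 = (2, 8, 7).
v_4 = A·v_3 = (5, 2, 4).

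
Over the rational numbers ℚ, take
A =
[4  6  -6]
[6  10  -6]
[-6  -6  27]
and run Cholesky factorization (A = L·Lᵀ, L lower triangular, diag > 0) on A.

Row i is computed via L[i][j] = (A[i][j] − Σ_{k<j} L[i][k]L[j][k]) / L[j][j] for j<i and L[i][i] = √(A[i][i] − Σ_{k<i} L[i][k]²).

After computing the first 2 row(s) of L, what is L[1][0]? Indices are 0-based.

Step 1: L[0][0] = √(4) = 2.
  L[1][0] = (6) / L[0][0] = 3.
Step 2: L[1][1] = √(1) = 1.

L[1][0] = 3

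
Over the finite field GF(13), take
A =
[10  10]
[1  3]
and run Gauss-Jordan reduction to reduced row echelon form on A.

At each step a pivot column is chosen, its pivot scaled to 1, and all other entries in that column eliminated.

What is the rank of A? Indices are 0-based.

pivot(0,0)=10: scale R0 → (1, 1)
  clear (1,0): R1 −= (1)R0 → (0, 2)
pivot(1,1)=2: scale R1 → (0, 1)
  clear (0,1): R0 −= (1)R1 → (1, 0)

rank = 2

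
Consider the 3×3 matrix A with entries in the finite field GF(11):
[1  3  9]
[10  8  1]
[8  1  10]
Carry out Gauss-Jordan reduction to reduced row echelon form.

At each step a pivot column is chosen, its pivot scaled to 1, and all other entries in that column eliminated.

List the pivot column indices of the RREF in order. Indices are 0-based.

pivot columns: 0, 1, 2

[1] R0 /= 1  ⇒  (1, 3, 9)
     R1 -= 10·R0  ⇒  (0, 0, 10)
     R2 -= 8·R0  ⇒  (0, 10, 4)
[2] R1 <-> R2
[2] R1 /= 10  ⇒  (0, 1, 7)
     R0 -= 3·R1  ⇒  (1, 0, 10)
[3] R2 /= 10  ⇒  (0, 0, 1)
     R0 -= 10·R2  ⇒  (1, 0, 0)
     R1 -= 7·R2  ⇒  (0, 1, 0)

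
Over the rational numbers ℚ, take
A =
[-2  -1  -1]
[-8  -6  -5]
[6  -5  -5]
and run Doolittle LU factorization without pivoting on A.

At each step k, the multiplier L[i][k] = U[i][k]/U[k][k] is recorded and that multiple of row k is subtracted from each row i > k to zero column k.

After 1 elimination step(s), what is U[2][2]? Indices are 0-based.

Step 1: pivot at (0,0) is -2.
  row1 ← row1 − (4)·row0  ⇒  L[1][0]=4, U row1=(0, -2, -1)
  row2 ← row2 − (-3)·row0  ⇒  L[2][0]=-3, U row2=(0, -8, -8)

U[2][2] = -8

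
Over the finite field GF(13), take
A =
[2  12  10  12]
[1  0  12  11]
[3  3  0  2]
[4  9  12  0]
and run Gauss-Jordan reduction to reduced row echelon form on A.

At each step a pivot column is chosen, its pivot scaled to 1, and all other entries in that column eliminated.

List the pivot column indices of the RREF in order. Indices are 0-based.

pivot columns: 0, 1, 2, 3

pivot(0,0)=2: scale R0 → (1, 6, 5, 6)
  clear (1,0): R1 −= (1)R0 → (0, 7, 7, 5)
  clear (2,0): R2 −= (3)R0 → (0, 11, 11, 10)
  clear (3,0): R3 −= (4)R0 → (0, 11, 5, 2)
pivot(1,1)=7: scale R1 → (0, 1, 1, 10)
  clear (0,1): R0 −= (6)R1 → (1, 0, 12, 11)
  clear (2,1): R2 −= (11)R1 → (0, 0, 0, 4)
  clear (3,1): R3 −= (11)R1 → (0, 0, 7, 9)
pivot(2,2): swap R2↔R3
pivot(2,2)=7: scale R2 → (0, 0, 1, 5)
  clear (0,2): R0 −= (12)R2 → (1, 0, 0, 3)
  clear (1,2): R1 −= (1)R2 → (0, 1, 0, 5)
pivot(3,3)=4: scale R3 → (0, 0, 0, 1)
  clear (0,3): R0 −= (3)R3 → (1, 0, 0, 0)
  clear (1,3): R1 −= (5)R3 → (0, 1, 0, 0)
  clear (2,3): R2 −= (5)R3 → (0, 0, 1, 0)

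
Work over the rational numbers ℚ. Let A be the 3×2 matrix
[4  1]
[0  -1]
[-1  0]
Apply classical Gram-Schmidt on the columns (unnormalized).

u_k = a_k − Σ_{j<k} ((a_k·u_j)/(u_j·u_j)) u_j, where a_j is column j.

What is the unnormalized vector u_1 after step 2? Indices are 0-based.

u_1 = (1/17, -1, 4/17)

Step 1: u_0 = a_0 = (4, 0, -1).
Step 2: u_1 = a_1 − (4/17)·u_0 = (1/17, -1, 4/17).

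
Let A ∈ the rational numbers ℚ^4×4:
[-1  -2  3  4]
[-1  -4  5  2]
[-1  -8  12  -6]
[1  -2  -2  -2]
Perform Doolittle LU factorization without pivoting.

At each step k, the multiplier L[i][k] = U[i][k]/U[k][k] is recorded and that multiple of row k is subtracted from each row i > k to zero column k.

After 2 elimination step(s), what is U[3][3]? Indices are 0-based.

[col 0] pivot -1
  R1 -= 1*R0 → (0, -2, 2, -2)  (L[1][0] := 1)
  R2 -= 1*R0 → (0, -6, 9, -10)  (L[2][0] := 1)
  R3 -= -1*R0 → (0, -4, 1, 2)  (L[3][0] := -1)
[col 1] pivot -2
  R2 -= 3*R1 → (0, 0, 3, -4)  (L[2][1] := 3)
  R3 -= 2*R1 → (0, 0, -3, 6)  (L[3][1] := 2)

U[3][3] = 6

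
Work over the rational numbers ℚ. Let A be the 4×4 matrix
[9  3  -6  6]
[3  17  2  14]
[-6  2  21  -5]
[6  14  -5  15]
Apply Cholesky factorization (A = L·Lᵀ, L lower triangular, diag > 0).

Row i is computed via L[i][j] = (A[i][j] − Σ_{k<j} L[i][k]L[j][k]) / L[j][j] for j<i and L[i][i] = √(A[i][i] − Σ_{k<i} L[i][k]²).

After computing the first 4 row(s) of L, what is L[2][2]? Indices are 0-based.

Step 1: L[0][0] = √(9) = 3.
  L[1][0] = (3) / L[0][0] = 1.
Step 2: L[1][1] = √(16) = 4.
  L[2][0] = (-6) / L[0][0] = -2.
  L[2][1] = (4) / L[1][1] = 1.
Step 3: L[2][2] = √(16) = 4.
  L[3][0] = (6) / L[0][0] = 2.
  L[3][1] = (12) / L[1][1] = 3.
  L[3][2] = (-4) / L[2][2] = -1.
Step 4: L[3][3] = √(1) = 1.

L[2][2] = 4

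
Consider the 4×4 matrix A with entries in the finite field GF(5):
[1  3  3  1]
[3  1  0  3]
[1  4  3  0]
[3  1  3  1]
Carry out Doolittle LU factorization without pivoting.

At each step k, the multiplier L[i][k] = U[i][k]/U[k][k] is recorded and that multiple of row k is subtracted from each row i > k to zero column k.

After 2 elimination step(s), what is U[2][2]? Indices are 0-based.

U[2][2] = 2

[col 0] pivot 1
  R1 -= 3*R0 → (0, 2, 1, 0)  (L[1][0] := 3)
  R2 -= 1*R0 → (0, 1, 0, 4)  (L[2][0] := 1)
  R3 -= 3*R0 → (0, 2, 4, 3)  (L[3][0] := 3)
[col 1] pivot 2
  R2 -= 3*R1 → (0, 0, 2, 4)  (L[2][1] := 3)
  R3 -= 1*R1 → (0, 0, 3, 3)  (L[3][1] := 1)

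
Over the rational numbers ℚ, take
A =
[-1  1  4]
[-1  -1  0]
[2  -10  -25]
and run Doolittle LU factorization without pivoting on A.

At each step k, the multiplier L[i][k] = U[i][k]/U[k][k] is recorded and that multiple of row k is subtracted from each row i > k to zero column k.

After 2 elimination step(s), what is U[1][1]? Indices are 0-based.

U[1][1] = -2

Step 1: pivot at (0,0) is -1.
  row1 ← row1 − (1)·row0  ⇒  L[1][0]=1, U row1=(0, -2, -4)
  row2 ← row2 − (-2)·row0  ⇒  L[2][0]=-2, U row2=(0, -8, -17)
Step 2: pivot at (1,1) is -2.
  row2 ← row2 − (4)·row1  ⇒  L[2][1]=4, U row2=(0, 0, -1)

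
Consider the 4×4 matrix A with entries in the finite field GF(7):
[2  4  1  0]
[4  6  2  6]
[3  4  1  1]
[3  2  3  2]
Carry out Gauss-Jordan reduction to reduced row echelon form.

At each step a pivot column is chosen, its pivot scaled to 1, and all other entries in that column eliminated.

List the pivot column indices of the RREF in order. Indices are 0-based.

pivot columns: 0, 1, 2, 3

pivot(0,0)=2: scale R0 → (1, 2, 4, 0)
  clear (1,0): R1 −= (4)R0 → (0, 5, 0, 6)
  clear (2,0): R2 −= (3)R0 → (0, 5, 3, 1)
  clear (3,0): R3 −= (3)R0 → (0, 3, 5, 2)
pivot(1,1)=5: scale R1 → (0, 1, 0, 4)
  clear (0,1): R0 −= (2)R1 → (1, 0, 4, 6)
  clear (2,1): R2 −= (5)R1 → (0, 0, 3, 2)
  clear (3,1): R3 −= (3)R1 → (0, 0, 5, 4)
pivot(2,2)=3: scale R2 → (0, 0, 1, 3)
  clear (0,2): R0 −= (4)R2 → (1, 0, 0, 1)
  clear (3,2): R3 −= (5)R2 → (0, 0, 0, 3)
pivot(3,3)=3: scale R3 → (0, 0, 0, 1)
  clear (0,3): R0 −= (1)R3 → (1, 0, 0, 0)
  clear (1,3): R1 −= (4)R3 → (0, 1, 0, 0)
  clear (2,3): R2 −= (3)R3 → (0, 0, 1, 0)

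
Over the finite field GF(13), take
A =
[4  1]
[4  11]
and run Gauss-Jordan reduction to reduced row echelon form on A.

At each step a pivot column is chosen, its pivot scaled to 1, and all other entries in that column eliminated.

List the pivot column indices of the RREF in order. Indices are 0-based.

pivot columns: 0, 1

pivot(0,0)=4: scale R0 → (1, 10)
  clear (1,0): R1 −= (4)R0 → (0, 10)
pivot(1,1)=10: scale R1 → (0, 1)
  clear (0,1): R0 −= (10)R1 → (1, 0)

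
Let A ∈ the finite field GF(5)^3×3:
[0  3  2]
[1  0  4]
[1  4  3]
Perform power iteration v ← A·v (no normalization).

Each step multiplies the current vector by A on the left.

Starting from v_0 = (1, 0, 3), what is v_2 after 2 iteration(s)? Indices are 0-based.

v_2 = (4, 1, 3)

v_0 = (1, 0, 3).
v_1 = A·v_0 = (1, 3, 0).
v_2 = A·v_1 = (4, 1, 3).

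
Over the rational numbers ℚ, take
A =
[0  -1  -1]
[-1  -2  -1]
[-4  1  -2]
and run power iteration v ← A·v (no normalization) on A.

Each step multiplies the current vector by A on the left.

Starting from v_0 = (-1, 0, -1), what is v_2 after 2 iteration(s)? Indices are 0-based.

v_0 = (-1, 0, -1).
v_1 = A·v_0 = (1, 2, 6).
v_2 = A·v_1 = (-8, -11, -14).

v_2 = (-8, -11, -14)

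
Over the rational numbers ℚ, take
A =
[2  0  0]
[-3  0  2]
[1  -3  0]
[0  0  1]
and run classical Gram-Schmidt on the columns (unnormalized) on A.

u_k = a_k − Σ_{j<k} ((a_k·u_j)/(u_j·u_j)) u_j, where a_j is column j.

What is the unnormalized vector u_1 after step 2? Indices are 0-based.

u_1 = (3/7, -9/14, -39/14, 0)

Step 1: u_0 = a_0 = (2, -3, 1, 0).
Step 2: u_1 = a_1 − (-3/14)·u_0 = (3/7, -9/14, -39/14, 0).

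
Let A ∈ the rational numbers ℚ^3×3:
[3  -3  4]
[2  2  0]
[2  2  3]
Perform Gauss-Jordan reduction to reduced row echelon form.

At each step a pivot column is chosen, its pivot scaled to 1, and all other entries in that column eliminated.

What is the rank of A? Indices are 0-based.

step 1: normalize row 0 (÷3) = (1, -1, 4/3)
  row 1: subtract 2×row0 = (0, 4, -8/3)
  row 2: subtract 2×row0 = (0, 4, 1/3)
step 2: normalize row 1 (÷4) = (0, 1, -2/3)
  row 0: subtract -1×row1 = (1, 0, 2/3)
  row 2: subtract 4×row1 = (0, 0, 3)
step 3: normalize row 2 (÷3) = (0, 0, 1)
  row 0: subtract 2/3×row2 = (1, 0, 0)
  row 1: subtract -2/3×row2 = (0, 1, 0)

rank = 3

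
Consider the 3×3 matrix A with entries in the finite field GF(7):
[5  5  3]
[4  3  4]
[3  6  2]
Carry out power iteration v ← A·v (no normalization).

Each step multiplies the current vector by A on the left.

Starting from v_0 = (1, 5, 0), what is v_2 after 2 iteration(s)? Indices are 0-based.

v_2 = (1, 1, 4)

v_0 = (1, 5, 0).
v_1 = A·v_0 = (2, 5, 5).
v_2 = A·v_1 = (1, 1, 4).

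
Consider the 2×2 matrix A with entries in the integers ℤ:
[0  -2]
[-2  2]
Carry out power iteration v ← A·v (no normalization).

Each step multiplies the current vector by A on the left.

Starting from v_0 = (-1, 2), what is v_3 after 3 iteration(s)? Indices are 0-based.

v_0 = (-1, 2).
v_1 = A·v_0 = (-4, 6).
v_2 = A·v_1 = (-12, 20).
v_3 = A·v_2 = (-40, 64).

v_3 = (-40, 64)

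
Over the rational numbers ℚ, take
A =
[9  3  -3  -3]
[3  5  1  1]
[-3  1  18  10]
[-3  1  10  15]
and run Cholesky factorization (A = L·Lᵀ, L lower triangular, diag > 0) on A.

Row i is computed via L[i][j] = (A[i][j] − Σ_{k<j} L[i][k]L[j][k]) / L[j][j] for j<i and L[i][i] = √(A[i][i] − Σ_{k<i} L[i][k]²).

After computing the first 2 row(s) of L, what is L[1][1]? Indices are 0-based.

Step 1: L[0][0] = √(9) = 3.
  L[1][0] = (3) / L[0][0] = 1.
Step 2: L[1][1] = √(4) = 2.

L[1][1] = 2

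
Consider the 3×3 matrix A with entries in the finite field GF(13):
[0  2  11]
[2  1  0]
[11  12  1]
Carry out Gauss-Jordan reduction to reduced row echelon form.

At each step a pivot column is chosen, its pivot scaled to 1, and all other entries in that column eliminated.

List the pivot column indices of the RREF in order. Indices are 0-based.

pivot(0,0): swap R0↔R1
pivot(0,0)=2: scale R0 → (1, 7, 0)
  clear (2,0): R2 −= (11)R0 → (0, 0, 1)
pivot(1,1)=2: scale R1 → (0, 1, 12)
  clear (0,1): R0 −= (7)R1 → (1, 0, 7)
pivot(2,2)=1: scale R2 → (0, 0, 1)
  clear (0,2): R0 −= (7)R2 → (1, 0, 0)
  clear (1,2): R1 −= (12)R2 → (0, 1, 0)

pivot columns: 0, 1, 2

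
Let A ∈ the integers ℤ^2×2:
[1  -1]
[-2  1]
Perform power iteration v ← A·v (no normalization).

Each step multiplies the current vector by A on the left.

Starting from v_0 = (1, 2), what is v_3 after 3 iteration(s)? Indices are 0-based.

v_3 = (-3, 4)

v_0 = (1, 2).
v_1 = A·v_0 = (-1, 0).
v_2 = A·v_1 = (-1, 2).
v_3 = A·v_2 = (-3, 4).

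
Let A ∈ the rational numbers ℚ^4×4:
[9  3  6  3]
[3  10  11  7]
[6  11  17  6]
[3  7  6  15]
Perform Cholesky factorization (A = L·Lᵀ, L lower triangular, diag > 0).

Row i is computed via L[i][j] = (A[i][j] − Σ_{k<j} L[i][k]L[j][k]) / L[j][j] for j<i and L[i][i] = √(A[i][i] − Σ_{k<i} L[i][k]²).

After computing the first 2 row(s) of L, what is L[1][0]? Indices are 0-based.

Step 1: L[0][0] = √(9) = 3.
  L[1][0] = (3) / L[0][0] = 1.
Step 2: L[1][1] = √(9) = 3.

L[1][0] = 1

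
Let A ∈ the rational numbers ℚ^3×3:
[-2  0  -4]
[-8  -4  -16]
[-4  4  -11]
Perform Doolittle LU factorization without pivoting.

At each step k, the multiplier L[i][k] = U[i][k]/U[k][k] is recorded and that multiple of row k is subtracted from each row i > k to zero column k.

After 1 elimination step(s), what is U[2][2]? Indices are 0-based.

U[2][2] = -3

k=0: U[0][0]=-2
  eliminate (1,0): mult=4, new row 1: (0, -4, 0); set L[1][0]=4
  eliminate (2,0): mult=2, new row 2: (0, 4, -3); set L[2][0]=2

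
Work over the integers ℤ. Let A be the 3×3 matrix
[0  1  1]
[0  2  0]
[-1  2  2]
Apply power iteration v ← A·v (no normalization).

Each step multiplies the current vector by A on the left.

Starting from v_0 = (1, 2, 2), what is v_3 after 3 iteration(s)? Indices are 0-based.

v_3 = (26, 16, 41)

v_0 = (1, 2, 2).
v_1 = A·v_0 = (4, 4, 7).
v_2 = A·v_1 = (11, 8, 18).
v_3 = A·v_2 = (26, 16, 41).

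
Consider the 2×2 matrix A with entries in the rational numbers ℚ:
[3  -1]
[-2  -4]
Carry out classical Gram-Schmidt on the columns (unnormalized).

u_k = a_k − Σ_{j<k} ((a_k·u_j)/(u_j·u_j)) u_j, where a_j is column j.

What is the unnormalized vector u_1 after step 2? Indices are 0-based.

u_1 = (-28/13, -42/13)

Step 1: u_0 = a_0 = (3, -2).
Step 2: u_1 = a_1 − (5/13)·u_0 = (-28/13, -42/13).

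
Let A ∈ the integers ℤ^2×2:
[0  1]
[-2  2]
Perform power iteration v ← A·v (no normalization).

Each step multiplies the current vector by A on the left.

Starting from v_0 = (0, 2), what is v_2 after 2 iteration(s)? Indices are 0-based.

v_0 = (0, 2).
v_1 = A·v_0 = (2, 4).
v_2 = A·v_1 = (4, 4).

v_2 = (4, 4)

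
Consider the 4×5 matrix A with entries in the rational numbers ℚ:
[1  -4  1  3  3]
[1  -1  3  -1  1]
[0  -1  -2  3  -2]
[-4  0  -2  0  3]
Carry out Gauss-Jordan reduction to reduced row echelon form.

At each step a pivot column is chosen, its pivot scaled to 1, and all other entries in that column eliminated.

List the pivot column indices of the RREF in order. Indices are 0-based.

pivot columns: 0, 1, 2, 3

[1] R0 /= 1  ⇒  (1, -4, 1, 3, 3)
     R1 -= 1·R0  ⇒  (0, 3, 2, -4, -2)
     R3 -= -4·R0  ⇒  (0, -16, 2, 12, 15)
[2] R1 /= 3  ⇒  (0, 1, 2/3, -4/3, -2/3)
     R0 -= -4·R1  ⇒  (1, 0, 11/3, -7/3, 1/3)
     R2 -= -1·R1  ⇒  (0, 0, -4/3, 5/3, -8/3)
     R3 -= -16·R1  ⇒  (0, 0, 38/3, -28/3, 13/3)
[3] R2 /= -4/3  ⇒  (0, 0, 1, -5/4, 2)
     R0 -= 11/3·R2  ⇒  (1, 0, 0, 9/4, -7)
     R1 -= 2/3·R2  ⇒  (0, 1, 0, -1/2, -2)
     R3 -= 38/3·R2  ⇒  (0, 0, 0, 13/2, -21)
[4] R3 /= 13/2  ⇒  (0, 0, 0, 1, -42/13)
     R0 -= 9/4·R3  ⇒  (1, 0, 0, 0, 7/26)
     R1 -= -1/2·R3  ⇒  (0, 1, 0, 0, -47/13)
     R2 -= -5/4·R3  ⇒  (0, 0, 1, 0, -53/26)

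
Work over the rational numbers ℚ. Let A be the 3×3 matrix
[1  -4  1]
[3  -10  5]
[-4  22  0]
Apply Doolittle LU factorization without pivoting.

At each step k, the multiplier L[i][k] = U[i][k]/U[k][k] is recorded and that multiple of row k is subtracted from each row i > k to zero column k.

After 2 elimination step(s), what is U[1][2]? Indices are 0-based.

U[1][2] = 2

Step 1: pivot at (0,0) is 1.
  row1 ← row1 − (3)·row0  ⇒  L[1][0]=3, U row1=(0, 2, 2)
  row2 ← row2 − (-4)·row0  ⇒  L[2][0]=-4, U row2=(0, 6, 4)
Step 2: pivot at (1,1) is 2.
  row2 ← row2 − (3)·row1  ⇒  L[2][1]=3, U row2=(0, 0, -2)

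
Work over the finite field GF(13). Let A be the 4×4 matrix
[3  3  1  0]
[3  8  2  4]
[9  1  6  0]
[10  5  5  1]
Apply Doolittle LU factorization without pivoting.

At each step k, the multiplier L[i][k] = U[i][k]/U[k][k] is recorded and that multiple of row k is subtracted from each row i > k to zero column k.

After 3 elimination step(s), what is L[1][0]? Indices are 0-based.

L[1][0] = 1

[col 0] pivot 3
  R1 -= 1*R0 → (0, 5, 1, 4)  (L[1][0] := 1)
  R2 -= 3*R0 → (0, 5, 3, 0)  (L[2][0] := 3)
  R3 -= 12*R0 → (0, 8, 6, 1)  (L[3][0] := 12)
[col 1] pivot 5
  R2 -= 1*R1 → (0, 0, 2, 9)  (L[2][1] := 1)
  R3 -= 12*R1 → (0, 0, 7, 5)  (L[3][1] := 12)
[col 2] pivot 2
  R3 -= 10*R2 → (0, 0, 0, 6)  (L[3][2] := 10)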